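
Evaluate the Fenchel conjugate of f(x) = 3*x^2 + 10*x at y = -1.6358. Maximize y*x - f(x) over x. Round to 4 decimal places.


f*(y) = sup_x {y*x - a*x^2 - b*x} = sup_x {(y-b)*x - a*x^2}
FOC: (y - b) - 2a*x = 0 => x* = (y - b)/(2a)
x* = (-1.6358 - 10)/(2*3) = -1.9393
f*(-1.6358) = (y-b)^2/(4a) = (-1.6358 - 10)^2/(4*3)
= 135.3918/12 = 11.2827


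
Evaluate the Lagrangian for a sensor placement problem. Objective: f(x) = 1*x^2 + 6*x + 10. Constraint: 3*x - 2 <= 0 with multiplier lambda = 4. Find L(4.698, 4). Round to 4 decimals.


Step 1: Evaluate f(x).
f(4.698) = 1*4.698^2 + 6*4.698 + 10 = 60.2592
Step 2: Evaluate g(x).
g(4.698) = 3*4.698 - 2 = 12.094
Step 3: Compute Lagrangian.
L = 60.2592 + 4*12.094 = 108.6352


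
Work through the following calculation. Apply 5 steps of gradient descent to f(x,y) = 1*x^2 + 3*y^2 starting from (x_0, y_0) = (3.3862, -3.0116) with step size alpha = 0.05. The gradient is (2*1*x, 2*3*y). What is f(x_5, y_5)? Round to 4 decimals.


Gradient descent on f(x,y) = 1*x^2 + 3*y^2.
Starting point: (3.3862, -3.0116), alpha = 0.05
Step 1: grad_x = 2*1*3.3862 = 6.7724, grad_y = 2*3*-3.0116 = -18.0696
  x_1 = 3.3862 - 0.05*6.7724 = 3.0476
  y_1 = -3.0116 - 0.05*-18.0696 = -2.1081
Step 2: grad_x = 2*1*3.0476 = 6.0952, grad_y = 2*3*-2.1081 = -12.6487
  x_2 = 3.0476 - 0.05*6.0952 = 2.7428
  y_2 = -2.1081 - 0.05*-12.6487 = -1.4757
Step 3: grad_x = 2*1*2.7428 = 5.4856, grad_y = 2*3*-1.4757 = -8.8541
  x_3 = 2.7428 - 0.05*5.4856 = 2.4685
  y_3 = -1.4757 - 0.05*-8.8541 = -1.033
Step 4: grad_x = 2*1*2.4685 = 4.9371, grad_y = 2*3*-1.033 = -6.1979
  x_4 = 2.4685 - 0.05*4.9371 = 2.2217
  y_4 = -1.033 - 0.05*-6.1979 = -0.7231
Step 5: grad_x = 2*1*2.2217 = 4.4434, grad_y = 2*3*-0.7231 = -4.3385
  x_5 = 2.2217 - 0.05*4.4434 = 1.9995
  y_5 = -0.7231 - 0.05*-4.3385 = -0.5062
f(1.9995, -0.5062) = 1*1.9995^2 + 3*(-0.5062)^2 = 4.7667


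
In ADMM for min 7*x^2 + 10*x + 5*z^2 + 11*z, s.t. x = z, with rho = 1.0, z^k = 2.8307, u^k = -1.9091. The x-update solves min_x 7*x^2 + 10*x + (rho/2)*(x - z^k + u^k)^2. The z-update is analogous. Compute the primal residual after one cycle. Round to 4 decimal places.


ADMM iteration with rho = 1.0, z^k = 2.8307, u^k = -1.9091
Step 1: x-update.
Minimize 7*x^2 + 10*x + (1.0/2)*(x - 2.8307 - 1.9091)^2
FOC: (2*7 + 1.0)*x = -10 + 1.0*(2.8307 + 1.9091)
x^{k+1} = -0.3507
Step 2: z-update.
Minimize 5*z^2 + 11*z + (1.0/2)*(-0.3507 - z - 1.9091)^2
FOC: (2*5 + 1.0)*z = -11 + 1.0*(-0.3507 - 1.9091)
z^{k+1} = -1.2054
Step 3: u-update.
u^{k+1} = -1.9091 - 0.3507 + 1.2054 = -1.0543
Step 4: Primal residual = |-0.3507 + 1.2054| = 0.8548


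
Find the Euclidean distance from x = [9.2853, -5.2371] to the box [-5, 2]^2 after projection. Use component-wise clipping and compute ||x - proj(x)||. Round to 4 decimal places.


Project each component onto [-5, 2].
clip(9.2853) = 2.0, clip(-5.2371) = -5.0
Projection = [2.0, -5.0]
Squared diffs: [53.0756, 0.0562]
Distance = sqrt(53.1318) = 7.2892


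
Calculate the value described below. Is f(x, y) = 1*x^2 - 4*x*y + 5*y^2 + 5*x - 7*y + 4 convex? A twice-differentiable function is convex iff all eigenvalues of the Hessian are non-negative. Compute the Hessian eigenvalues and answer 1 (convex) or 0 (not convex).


The Hessian of f(x,y) = 1*x^2 - 4*x*y + 5*y^2 + 5*x - 7*y + 4 is:
H = [[2, -4], [-4, 10]]
Trace = 2 + 10 = 12
Determinant = 2*10 - (-4)^2 = 4
Discriminant = (12)^2 - 4*4 = 128.0
Eigenvalues: lambda_1 = 0.3431, lambda_2 = 11.6569
The function is convex.

1


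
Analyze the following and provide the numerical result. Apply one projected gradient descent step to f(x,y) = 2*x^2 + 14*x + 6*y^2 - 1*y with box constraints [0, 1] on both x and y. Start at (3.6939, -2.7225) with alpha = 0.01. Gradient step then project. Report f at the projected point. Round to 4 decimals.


Step 1: Compute gradient at (3.6939, -2.7225).
grad_x = 2*2*3.6939 + 14 = 28.7756
grad_y = 2*6*-2.7225 - 1 = -33.67
Step 2: Gradient step.
x_raw = 3.6939 - 0.01*28.7756 = 3.4061
y_raw = -2.7225 - 0.01*-33.67 = -2.3858
Step 3: Project onto [0, 1].
x_proj = clip(3.4061) = 1.0
y_proj = clip(-2.3858) = 0.0
Step 4: Evaluate f.
f(1.0, 0.0) = 16.0


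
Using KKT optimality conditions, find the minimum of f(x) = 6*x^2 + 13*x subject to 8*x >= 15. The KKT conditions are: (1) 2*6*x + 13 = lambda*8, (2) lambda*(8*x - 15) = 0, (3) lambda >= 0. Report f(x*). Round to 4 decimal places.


Step 1: Try lambda = 0 (constraint inactive).
x_unc = -13/(2*6) = -1.0833
Check: 8*-1.0833 = -8.6664 < 15 -- violated!
Step 2: Constraint must be active: 8*x = 15
x* = 15/8 = 1.875
lambda = (2*6*1.875 + 13)/8 = 4.4375
Step 3: Compute optimal value.
f(x*) = 6*1.875^2 + 13*1.875 = 45.4688


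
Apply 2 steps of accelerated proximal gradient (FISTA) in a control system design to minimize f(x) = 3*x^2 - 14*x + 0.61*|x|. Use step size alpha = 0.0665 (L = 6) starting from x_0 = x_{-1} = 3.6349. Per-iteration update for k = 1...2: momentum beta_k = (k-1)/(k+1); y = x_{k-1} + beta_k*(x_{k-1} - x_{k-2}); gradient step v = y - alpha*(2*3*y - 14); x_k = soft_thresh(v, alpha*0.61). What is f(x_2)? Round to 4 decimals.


FISTA on f(x) = 3*x^2 - 14*x + 0.61*|x|
L = 6, alpha = 0.0665
Iteration 1: beta = 0.0, y = 3.6349 + 0.0*(3.6349 - 3.6349) = 3.6349
  grad(y) = 7.8094, v = y - alpha*grad = 3.1156
  prox(v) = soft_thresh(3.1156, 0.0406) = 3.075
Iteration 2: beta = 0.3333, y = 3.075 + 0.3333*(3.075 - 3.6349) = 2.8884
  grad(y) = 3.3303, v = y - alpha*grad = 2.6669
  prox(v) = soft_thresh(2.6669, 0.0406) = 2.6264
f(x_2) = 3*2.6264^2 - 14*2.6264 + 0.61*|2.6264| = -14.4737


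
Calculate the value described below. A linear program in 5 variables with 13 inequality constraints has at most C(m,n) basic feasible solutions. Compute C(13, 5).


Each vertex corresponds to some choice of n active constraints out of m, so the number of vertices is at most C(m, n) = m! / (n!(m-n)!).
m = 13, n = 5
Numerator: 13 * 12 * 11 * 10 * 9
Denominator: 5! = 120
C(13, 5) = 1287


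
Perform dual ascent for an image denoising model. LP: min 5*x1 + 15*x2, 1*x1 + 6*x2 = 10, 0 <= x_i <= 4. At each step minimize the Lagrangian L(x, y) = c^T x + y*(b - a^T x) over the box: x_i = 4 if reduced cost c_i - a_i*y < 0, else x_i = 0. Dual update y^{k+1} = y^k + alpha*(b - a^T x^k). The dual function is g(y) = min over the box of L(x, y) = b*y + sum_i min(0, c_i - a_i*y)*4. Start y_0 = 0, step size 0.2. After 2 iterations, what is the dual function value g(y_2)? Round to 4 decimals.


Dual ascent for LP: min 5*x1 + 15*x2, 1*x1 + 6*x2 = 10, 0 <= x_i <= 4
Step 1: y^k = 0.0, reduced costs: (5.0, 15.0)
  x^k = (0.0, 0.0), subgradient = b - a^T x = 10.0
  y^{k+1} = 0.0 + 0.2*10.0 = 2.0
Step 2: y^k = 2.0, reduced costs: (3.0, 3.0)
  x^k = (0.0, 0.0), subgradient = b - a^T x = 10.0
  y^{k+1} = 2.0 + 0.2*10.0 = 4.0
Dual objective at y_2 = 4.0: reduced costs (1.0, -9.0), box minimizer x = (0.0, 4.0)
g(y_2) = b*y + (c1 - a1*y)*x1 + (c2 - a2*y)*x2 = 10*4.0 + 1.0*0.0 + (-9.0)*4.0 = 40.0 + 0.0 - 36.0 = 4.0


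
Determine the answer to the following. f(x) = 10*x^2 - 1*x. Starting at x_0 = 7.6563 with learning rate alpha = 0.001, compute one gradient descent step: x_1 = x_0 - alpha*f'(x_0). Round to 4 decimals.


We compute the gradient at x_0 and apply the update.
f'(x) = 20*x - 1
f'(7.6563) = 20*7.6563 - 1 = 152.126
x_1 = 7.6563 - 0.001*152.126 = 7.5042


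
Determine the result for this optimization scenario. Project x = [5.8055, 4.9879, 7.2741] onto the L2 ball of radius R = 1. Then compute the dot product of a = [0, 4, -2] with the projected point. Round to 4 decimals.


Step 1: Compute ||x|| (intermediates to 6 decimals).
||x|| = sqrt(5.8055^2 + 4.9879^2 + 7.2741^2) = 10.559143
Step 2: Project.
Since ||x|| > R, scale = R/||x|| = 1/10.559143 = 0.094705, proj(x) = scale * x
proj(x) = [0.54981, 0.472379, 0.688894]
Step 3: Dot product.
a^T * proj(x) = 0*0.54981 + 4*0.472379 - 2*0.688894 = 0.5117


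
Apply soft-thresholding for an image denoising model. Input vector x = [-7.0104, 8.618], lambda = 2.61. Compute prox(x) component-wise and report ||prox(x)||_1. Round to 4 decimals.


Soft-thresholding with lambda = 2.61:
prox(-7.0104) = sign(-7.0104)*max(|-7.0104| - 2.61, 0) = -4.4004
prox(8.618) = sign(8.618)*max(|8.618| - 2.61, 0) = 6.008
prox(x) = [-4.4004, 6.008]
||prox(x)||_1 = 4.4004 + 6.008 = 10.4084


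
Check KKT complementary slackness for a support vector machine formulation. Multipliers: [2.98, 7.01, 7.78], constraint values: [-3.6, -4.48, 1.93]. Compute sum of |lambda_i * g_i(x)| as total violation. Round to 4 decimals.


KKT complementary slackness check:
lambda_1 * g_1 = 2.98 * -3.6 = -10.728
lambda_2 * g_2 = 7.01 * -4.48 = -31.4048
lambda_3 * g_3 = 7.78 * 1.93 = 15.0154
Total violation = 10.728 + 31.4048 + 15.0154 = 57.1482


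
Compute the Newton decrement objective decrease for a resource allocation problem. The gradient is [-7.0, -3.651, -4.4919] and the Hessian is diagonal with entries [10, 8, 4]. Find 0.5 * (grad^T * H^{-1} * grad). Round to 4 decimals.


Step 1: H is diagonal, so H^(-1) * g = [-0.7, -0.4564, -1.123].
Step 2: g^T H^(-1) g = sum_i g_i^2 / H_ii
  = (-7.0)^2/10 + (-3.651)^2/8 + (-4.4919)^2/4
  = 4.9 + 1.6662 + 5.0443 = 11.6105
Step 3: Objective decrease = 0.5 * g^T H^(-1) g = 5.8053


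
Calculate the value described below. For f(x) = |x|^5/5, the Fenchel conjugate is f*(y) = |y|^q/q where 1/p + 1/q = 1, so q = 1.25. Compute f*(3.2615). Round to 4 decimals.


The conjugate exponent q satisfies 1/p + 1/q = 1.
p = 5, so q = 5/(5 - 1) = 1.25
|y|^q = 3.2615^1.25 = 4.383
f*(3.2615) = 4.383 / 1.25 = 3.5064


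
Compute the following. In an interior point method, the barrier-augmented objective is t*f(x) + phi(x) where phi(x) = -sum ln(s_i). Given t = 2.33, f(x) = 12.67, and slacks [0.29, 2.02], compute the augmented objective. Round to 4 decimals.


Step 1: Compute log-barrier.
ln values: [-1.2379, 0.7031]
phi = -(-1.2379 + 0.7031) = 0.5348
Step 2: Compute augmented objective.
t*f(x) = 2.33*12.67 = 29.5211
Total = 29.5211 + 0.5348 = 30.0559


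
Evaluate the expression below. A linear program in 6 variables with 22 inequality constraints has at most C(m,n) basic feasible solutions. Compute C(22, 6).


Each vertex corresponds to some choice of n active constraints out of m, so the number of vertices is at most C(m, n) = m! / (n!(m-n)!).
m = 22, n = 6
Numerator: 22 * 21 * 20 * 19 * 18 * 17
Denominator: 6! = 720
C(22, 6) = 74613


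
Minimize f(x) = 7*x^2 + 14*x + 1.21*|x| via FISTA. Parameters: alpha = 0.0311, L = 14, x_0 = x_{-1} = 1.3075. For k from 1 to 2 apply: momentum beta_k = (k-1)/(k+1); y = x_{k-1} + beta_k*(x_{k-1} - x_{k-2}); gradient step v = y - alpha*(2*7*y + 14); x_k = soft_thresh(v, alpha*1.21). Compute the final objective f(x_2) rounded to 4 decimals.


FISTA on f(x) = 7*x^2 + 14*x + 1.21*|x|
L = 14, alpha = 0.0311
Iteration 1: beta = 0.0, y = 1.3075 + 0.0*(1.3075 - 1.3075) = 1.3075
  grad(y) = 32.305, v = y - alpha*grad = 0.3028
  prox(v) = soft_thresh(0.3028, 0.0376) = 0.2652
Iteration 2: beta = 0.3333, y = 0.2652 + 0.3333*(0.2652 - 1.3075) = -0.0823
  grad(y) = 12.8484, v = y - alpha*grad = -0.4818
  prox(v) = soft_thresh(-0.4818, 0.0376) = -0.4442
f(x_2) = 7*(-0.4442)^2 + 14*(-0.4442) + 1.21*|-0.4442| = -4.3002


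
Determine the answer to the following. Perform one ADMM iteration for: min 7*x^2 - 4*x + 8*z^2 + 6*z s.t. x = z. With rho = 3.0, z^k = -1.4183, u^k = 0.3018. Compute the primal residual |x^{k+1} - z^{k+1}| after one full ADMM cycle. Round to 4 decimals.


ADMM iteration with rho = 3.0, z^k = -1.4183, u^k = 0.3018
Step 1: x-update.
Minimize 7*x^2 - 4*x + (3.0/2)*(x + 1.4183 + 0.3018)^2
FOC: (2*7 + 3.0)*x = 4 + 3.0*(-1.4183 - 0.3018)
x^{k+1} = -0.0683
Step 2: z-update.
Minimize 8*z^2 + 6*z + (3.0/2)*(-0.0683 - z + 0.3018)^2
FOC: (2*8 + 3.0)*z = -6 + 3.0*(-0.0683 + 0.3018)
z^{k+1} = -0.2789
Step 3: u-update.
u^{k+1} = 0.3018 - 0.0683 + 0.2789 = 0.5125
Step 4: Primal residual = |-0.0683 + 0.2789| = 0.2107


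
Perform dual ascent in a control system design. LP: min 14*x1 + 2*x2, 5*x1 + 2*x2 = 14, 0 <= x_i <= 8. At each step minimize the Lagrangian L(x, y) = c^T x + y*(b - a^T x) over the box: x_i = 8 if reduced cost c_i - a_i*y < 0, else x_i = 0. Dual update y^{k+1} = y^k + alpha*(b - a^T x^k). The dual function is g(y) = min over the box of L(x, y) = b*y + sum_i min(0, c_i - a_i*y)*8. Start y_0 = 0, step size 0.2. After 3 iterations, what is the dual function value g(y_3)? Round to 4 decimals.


Dual ascent for LP: min 14*x1 + 2*x2, 5*x1 + 2*x2 = 14, 0 <= x_i <= 8
Step 1: y^k = 0.0, reduced costs: (14.0, 2.0)
  x^k = (0.0, 0.0), subgradient = b - a^T x = 14.0
  y^{k+1} = 0.0 + 0.2*14.0 = 2.8
Step 2: y^k = 2.8, reduced costs: (0.0, -3.6)
  x^k = (0.0, 8.0), subgradient = b - a^T x = -2.0
  y^{k+1} = 2.8 + 0.2*-2.0 = 2.4
Step 3: y^k = 2.4, reduced costs: (2.0, -2.8)
  x^k = (0.0, 8.0), subgradient = b - a^T x = -2.0
  y^{k+1} = 2.4 + 0.2*-2.0 = 2.0
Dual objective at y_3 = 2.0: reduced costs (4.0, -2.0), box minimizer x = (0.0, 8.0)
g(y_3) = b*y + (c1 - a1*y)*x1 + (c2 - a2*y)*x2 = 14*2.0 + 4.0*0.0 + (-2.0)*8.0 = 28.0 + 0.0 - 16.0 = 12.0


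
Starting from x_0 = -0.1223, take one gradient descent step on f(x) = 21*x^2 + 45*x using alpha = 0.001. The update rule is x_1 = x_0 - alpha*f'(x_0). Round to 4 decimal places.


We compute the gradient at x_0 and apply the update.
f'(x) = 42*x + 45
f'(-0.1223) = 42*-0.1223 + 45 = 39.8634
x_1 = -0.1223 - 0.001*39.8634 = -0.1622


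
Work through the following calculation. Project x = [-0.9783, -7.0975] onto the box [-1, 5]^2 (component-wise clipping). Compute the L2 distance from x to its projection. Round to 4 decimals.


Project each component onto [-1, 5].
clip(-0.9783) = -0.9783, clip(-7.0975) = -1.0
Projection = [-0.9783, -1.0]
Squared diffs: [0.0, 37.1795]
Distance = sqrt(37.1795) = 6.0975


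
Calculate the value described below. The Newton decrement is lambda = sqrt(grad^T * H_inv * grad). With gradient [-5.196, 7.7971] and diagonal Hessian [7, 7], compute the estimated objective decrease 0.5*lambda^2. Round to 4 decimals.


Step 1: H is diagonal, so H^(-1) * g = [-0.7423, 1.1139].
Step 2: g^T H^(-1) g = sum_i g_i^2 / H_ii
  = (-5.196)^2/7 + (7.7971)^2/7
  = 3.8569 + 8.685 = 12.5419
Step 3: Objective decrease = 0.5 * g^T H^(-1) g = 6.2709


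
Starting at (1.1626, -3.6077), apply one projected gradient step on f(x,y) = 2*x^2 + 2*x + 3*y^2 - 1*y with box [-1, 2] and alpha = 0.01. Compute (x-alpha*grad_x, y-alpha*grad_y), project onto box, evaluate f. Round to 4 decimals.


Step 1: Compute gradient at (1.1626, -3.6077).
grad_x = 2*2*1.1626 + 2 = 6.6504
grad_y = 2*3*-3.6077 - 1 = -22.6462
Step 2: Gradient step.
x_raw = 1.1626 - 0.01*6.6504 = 1.0961
y_raw = -3.6077 - 0.01*-22.6462 = -3.3812
Step 3: Project onto [-1, 2].
x_proj = clip(1.0961) = 1.0961
y_proj = clip(-3.3812) = -1.0
Step 4: Evaluate f.
f(1.0961, -1.0) = 8.595


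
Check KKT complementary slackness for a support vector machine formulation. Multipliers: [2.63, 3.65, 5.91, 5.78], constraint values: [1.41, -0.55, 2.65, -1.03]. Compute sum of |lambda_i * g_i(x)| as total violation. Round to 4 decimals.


KKT complementary slackness check:
lambda_1 * g_1 = 2.63 * 1.41 = 3.7083
lambda_2 * g_2 = 3.65 * -0.55 = -2.0075
lambda_3 * g_3 = 5.91 * 2.65 = 15.6615
lambda_4 * g_4 = 5.78 * -1.03 = -5.9534
Total violation = 3.7083 + 2.0075 + 15.6615 + 5.9534 = 27.3307


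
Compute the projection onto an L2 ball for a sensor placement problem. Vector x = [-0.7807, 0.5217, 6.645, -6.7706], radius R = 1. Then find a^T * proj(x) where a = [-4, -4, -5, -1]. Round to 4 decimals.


Step 1: Compute ||x|| (intermediates to 6 decimals).
||x|| = sqrt((-0.7807)^2 + 0.5217^2 + 6.645^2 + (-6.7706)^2) = 9.533033
Step 2: Project.
Since ||x|| > R, scale = R/||x|| = 1/9.533033 = 0.104898, proj(x) = scale * x
proj(x) = [-0.081894, 0.054725, 0.697047, -0.710222]
Step 3: Dot product.
a^T * proj(x) = -4*(-0.081894) - 4*0.054725 - 5*0.697047 - 1*(-0.710222) = -2.6663


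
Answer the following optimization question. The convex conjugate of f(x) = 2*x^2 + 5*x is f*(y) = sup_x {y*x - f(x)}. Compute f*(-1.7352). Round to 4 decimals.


f*(y) = sup_x {y*x - a*x^2 - b*x} = sup_x {(y-b)*x - a*x^2}
FOC: (y - b) - 2a*x = 0 => x* = (y - b)/(2a)
x* = (-1.7352 - 5)/(2*2) = -1.6838
f*(-1.7352) = (y-b)^2/(4a) = (-1.7352 - 5)^2/(4*2)
= 45.3629/8 = 5.6704


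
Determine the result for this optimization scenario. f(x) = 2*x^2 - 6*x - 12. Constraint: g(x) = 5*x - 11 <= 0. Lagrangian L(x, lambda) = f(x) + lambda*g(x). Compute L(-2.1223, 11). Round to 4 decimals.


Step 1: Evaluate f(x).
f(-2.1223) = 2*(-2.1223)^2 - 6*(-2.1223) - 12 = 9.7421
Step 2: Evaluate g(x).
g(-2.1223) = 5*-2.1223 - 11 = -21.6115
Step 3: Compute Lagrangian.
L = 9.7421 + 11*-21.6115 = -227.9844


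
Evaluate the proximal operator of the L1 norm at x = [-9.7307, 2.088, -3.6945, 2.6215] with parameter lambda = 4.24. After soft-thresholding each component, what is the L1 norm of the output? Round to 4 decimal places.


Soft-thresholding with lambda = 4.24:
prox(-9.7307) = sign(-9.7307)*max(|-9.7307| - 4.24, 0) = -5.4907
prox(2.088) = sign(2.088)*max(|2.088| - 4.24, 0) = 0.0
prox(-3.6945) = sign(-3.6945)*max(|-3.6945| - 4.24, 0) = 0.0
prox(2.6215) = sign(2.6215)*max(|2.6215| - 4.24, 0) = 0.0
prox(x) = [-5.4907, 0.0, 0.0, 0.0]
||prox(x)||_1 = 5.4907 + 0.0 + 0.0 + 0.0 = 5.4907


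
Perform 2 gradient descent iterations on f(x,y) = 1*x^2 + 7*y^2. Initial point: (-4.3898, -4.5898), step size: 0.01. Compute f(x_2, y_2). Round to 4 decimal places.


Gradient descent on f(x,y) = 1*x^2 + 7*y^2.
Starting point: (-4.3898, -4.5898), alpha = 0.01
Step 1: grad_x = 2*1*-4.3898 = -8.7796, grad_y = 2*7*-4.5898 = -64.2572
  x_1 = -4.3898 - 0.01*-8.7796 = -4.302
  y_1 = -4.5898 - 0.01*-64.2572 = -3.9472
Step 2: grad_x = 2*1*-4.302 = -8.604, grad_y = 2*7*-3.9472 = -55.2612
  x_2 = -4.302 - 0.01*-8.604 = -4.216
  y_2 = -3.9472 - 0.01*-55.2612 = -3.3946
f(-4.216, -3.3946) = 1*(-4.216)^2 + 7*(-3.3946)^2 = 98.4383


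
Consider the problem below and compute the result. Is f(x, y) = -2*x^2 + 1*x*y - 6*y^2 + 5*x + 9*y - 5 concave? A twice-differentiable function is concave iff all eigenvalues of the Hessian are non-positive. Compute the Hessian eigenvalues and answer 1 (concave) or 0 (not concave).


The Hessian of f(x,y) = -2*x^2 + 1*x*y - 6*y^2 + 5*x + 9*y - 5 is:
H = [[-4, 1], [1, -12]]
Trace = -4 - 12 = -16
Determinant = -4*-12 - (1)^2 = 47
Discriminant = (-16)^2 - 4*47 = 68.0
Eigenvalues: lambda_1 = -12.1231, lambda_2 = -3.8769
The function is concave.

1


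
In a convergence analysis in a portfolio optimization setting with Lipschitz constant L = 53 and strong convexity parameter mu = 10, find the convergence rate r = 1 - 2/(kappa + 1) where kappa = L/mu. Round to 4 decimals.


Step 1: Compute the condition number.
kappa = L/mu = 53/10 = 5.3
Step 2: Compute the convergence rate.
r = 1 - 2/(kappa + 1) = 1 - 2*mu/(L + mu) = (L - mu)/(L + mu) = 43/63 = 0.6825


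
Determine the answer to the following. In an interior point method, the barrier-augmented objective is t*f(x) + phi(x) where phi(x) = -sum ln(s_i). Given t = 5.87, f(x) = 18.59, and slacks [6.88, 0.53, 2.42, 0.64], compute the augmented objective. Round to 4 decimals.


Step 1: Compute log-barrier.
ln values: [1.9286, -0.6349, 0.8838, -0.4463]
phi = -(1.9286 - 0.6349 + 0.8838 - 0.4463) = -1.7312
Step 2: Compute augmented objective.
t*f(x) = 5.87*18.59 = 109.1233
Total = 109.1233 - 1.7312 = 107.3921


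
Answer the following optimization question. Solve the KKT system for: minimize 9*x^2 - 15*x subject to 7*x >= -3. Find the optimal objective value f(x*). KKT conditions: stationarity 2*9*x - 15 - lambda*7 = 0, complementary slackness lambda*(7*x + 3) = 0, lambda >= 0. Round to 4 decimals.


Step 1: Try lambda = 0 (constraint inactive).
Stationarity: 2*9*x - 15 = 0
x* = 15/(2*9) = 5/6 = 0.8333 (rounded; the exact value 5/6 is used below)
Check constraint: 7*0.8333 = 5.8331 >= -3 -- satisfied.
Step 2: Compute optimal value.
f(x*) = 9*(5/6)^2 - 15*(5/6) = -6.25


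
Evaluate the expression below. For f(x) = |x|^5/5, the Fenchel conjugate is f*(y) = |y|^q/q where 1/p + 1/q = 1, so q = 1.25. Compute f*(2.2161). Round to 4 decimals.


The conjugate exponent q satisfies 1/p + 1/q = 1.
p = 5, so q = 5/(5 - 1) = 1.25
|y|^q = 2.2161^1.25 = 2.7039
f*(2.2161) = 2.7039 / 1.25 = 2.1631


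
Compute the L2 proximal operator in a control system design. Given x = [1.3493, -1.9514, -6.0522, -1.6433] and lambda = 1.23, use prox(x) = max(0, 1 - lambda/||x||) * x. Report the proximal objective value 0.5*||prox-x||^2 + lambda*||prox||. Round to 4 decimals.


Step 1: Compute ||x||.
||x|| = 6.7051
Step 2: Compute scaling factor.
scale = max(0, 1 - 1.23/6.7051) = 0.8166
Step 3: prox(x) = [1.1018, -1.5934, -4.942, -1.3418]
||prox(x)|| = 5.4751
Step 4: Proximal objective.
0.5*||prox-x||^2 = 0.7565
lambda*||prox|| = 6.7344
Total = 7.4908


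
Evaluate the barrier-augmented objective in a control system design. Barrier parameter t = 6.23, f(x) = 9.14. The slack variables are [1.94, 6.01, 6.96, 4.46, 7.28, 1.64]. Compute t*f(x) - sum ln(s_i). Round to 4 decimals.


Step 1: Compute log-barrier.
ln values: [0.6627, 1.7934, 1.9402, 1.4951, 1.9851, 0.4947]
phi = -(0.6627 + 1.7934 + 1.9402 + 1.4951 + 1.9851 + 0.4947) = -8.3713
Step 2: Compute augmented objective.
t*f(x) = 6.23*9.14 = 56.9422
Total = 56.9422 - 8.3713 = 48.5709


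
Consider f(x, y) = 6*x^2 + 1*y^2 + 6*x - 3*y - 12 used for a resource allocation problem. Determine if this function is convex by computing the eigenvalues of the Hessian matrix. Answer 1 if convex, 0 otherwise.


The Hessian of f(x,y) = 6*x^2 + 1*y^2 + 6*x - 3*y - 12 is:
H = [[12, 0], [0, 2]]
Trace = 12 + 2 = 14
Determinant = 12*2 - (0)^2 = 24
Discriminant = (14)^2 - 4*24 = 100.0
Eigenvalues: lambda_1 = 2.0, lambda_2 = 12.0
The function is convex.

1


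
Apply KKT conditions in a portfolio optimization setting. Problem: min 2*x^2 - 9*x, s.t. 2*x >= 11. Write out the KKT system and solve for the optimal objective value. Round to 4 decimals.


Step 1: Try lambda = 0 (constraint inactive).
x_unc = 9/(2*2) = 2.25
Check: 2*2.25 = 4.5 < 11 -- violated!
Step 2: Constraint must be active: 2*x = 11
x* = 11/2 = 5.5
lambda = (2*2*5.5 - 9)/2 = 6.5
Step 3: Compute optimal value.
f(x*) = 2*5.5^2 - 9*5.5 = 11.0


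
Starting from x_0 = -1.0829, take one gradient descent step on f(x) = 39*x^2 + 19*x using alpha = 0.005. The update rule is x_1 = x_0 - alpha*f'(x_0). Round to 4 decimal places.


We compute the gradient at x_0 and apply the update.
f'(x) = 78*x + 19
f'(-1.0829) = 78*-1.0829 + 19 = -65.4662
x_1 = -1.0829 - 0.005*-65.4662 = -0.7556


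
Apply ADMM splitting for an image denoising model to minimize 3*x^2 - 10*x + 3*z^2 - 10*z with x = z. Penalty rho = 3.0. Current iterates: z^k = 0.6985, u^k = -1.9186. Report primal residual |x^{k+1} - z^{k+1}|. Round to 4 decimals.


ADMM iteration with rho = 3.0, z^k = 0.6985, u^k = -1.9186
Step 1: x-update.
Minimize 3*x^2 - 10*x + (3.0/2)*(x - 0.6985 - 1.9186)^2
FOC: (2*3 + 3.0)*x = 10 + 3.0*(0.6985 + 1.9186)
x^{k+1} = 1.9835
Step 2: z-update.
Minimize 3*z^2 - 10*z + (3.0/2)*(1.9835 - z - 1.9186)^2
FOC: (2*3 + 3.0)*z = 10 + 3.0*(1.9835 - 1.9186)
z^{k+1} = 1.1327
Step 3: u-update.
u^{k+1} = -1.9186 + 1.9835 - 1.1327 = -1.0679
Step 4: Primal residual = |1.9835 - 1.1327| = 0.8507


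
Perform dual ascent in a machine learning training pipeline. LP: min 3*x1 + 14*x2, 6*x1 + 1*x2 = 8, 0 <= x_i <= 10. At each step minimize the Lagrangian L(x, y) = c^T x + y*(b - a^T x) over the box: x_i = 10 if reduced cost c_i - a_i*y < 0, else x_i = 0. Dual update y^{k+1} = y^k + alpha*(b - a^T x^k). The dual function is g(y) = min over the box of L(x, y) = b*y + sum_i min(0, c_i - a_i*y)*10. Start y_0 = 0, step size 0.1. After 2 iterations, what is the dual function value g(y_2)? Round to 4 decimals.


Dual ascent for LP: min 3*x1 + 14*x2, 6*x1 + 1*x2 = 8, 0 <= x_i <= 10
Step 1: y^k = 0.0, reduced costs: (3.0, 14.0)
  x^k = (0.0, 0.0), subgradient = b - a^T x = 8.0
  y^{k+1} = 0.0 + 0.1*8.0 = 0.8
Step 2: y^k = 0.8, reduced costs: (-1.8, 13.2)
  x^k = (10.0, 0.0), subgradient = b - a^T x = -52.0
  y^{k+1} = 0.8 + 0.1*-52.0 = -4.4
Dual objective at y_2 = -4.4: reduced costs (29.4, 18.4), box minimizer x = (0.0, 0.0)
g(y_2) = b*y + (c1 - a1*y)*x1 + (c2 - a2*y)*x2 = 8*(-4.4) + 29.4*0.0 + 18.4*0.0 = -35.2 + 0.0 + 0.0 = -35.2


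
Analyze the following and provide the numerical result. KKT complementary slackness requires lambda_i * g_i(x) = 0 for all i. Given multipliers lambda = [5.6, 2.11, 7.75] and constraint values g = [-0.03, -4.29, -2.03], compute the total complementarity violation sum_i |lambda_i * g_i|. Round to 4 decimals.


KKT complementary slackness check:
lambda_1 * g_1 = 5.6 * -0.03 = -0.168
lambda_2 * g_2 = 2.11 * -4.29 = -9.0519
lambda_3 * g_3 = 7.75 * -2.03 = -15.7325
Total violation = 0.168 + 9.0519 + 15.7325 = 24.9524


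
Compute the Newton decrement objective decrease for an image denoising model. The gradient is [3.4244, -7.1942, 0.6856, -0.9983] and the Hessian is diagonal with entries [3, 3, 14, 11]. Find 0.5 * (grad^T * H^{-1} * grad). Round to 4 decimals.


Step 1: H is diagonal, so H^(-1) * g = [1.1415, -2.3981, 0.049, -0.0908].
Step 2: g^T H^(-1) g = sum_i g_i^2 / H_ii
  = (3.4244)^2/3 + (-7.1942)^2/3 + (0.6856)^2/14 + (-0.9983)^2/11
  = 3.9088 + 17.2522 + 0.0336 + 0.0906 = 21.2852
Step 3: Objective decrease = 0.5 * g^T H^(-1) g = 10.6426


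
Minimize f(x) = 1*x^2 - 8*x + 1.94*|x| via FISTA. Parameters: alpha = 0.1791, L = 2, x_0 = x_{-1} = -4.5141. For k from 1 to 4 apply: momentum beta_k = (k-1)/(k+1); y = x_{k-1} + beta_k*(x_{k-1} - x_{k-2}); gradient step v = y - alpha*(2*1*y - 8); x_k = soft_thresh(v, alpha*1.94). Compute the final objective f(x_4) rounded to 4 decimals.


FISTA on f(x) = 1*x^2 - 8*x + 1.94*|x|
L = 2, alpha = 0.1791
Iteration 1: beta = 0.0, y = -4.5141 + 0.0*(-4.5141 + 4.5141) = -4.5141
  grad(y) = -17.0282, v = y - alpha*grad = -1.4643
  prox(v) = soft_thresh(-1.4643, 0.3475) = -1.1169
Iteration 2: beta = 0.3333, y = -1.1169 + 0.3333*(-1.1169 + 4.5141) = 0.0155
  grad(y) = -7.969, v = y - alpha*grad = 1.4428
  prox(v) = soft_thresh(1.4428, 0.3475) = 1.0953
Iteration 3: beta = 0.5, y = 1.0953 + 0.5*(1.0953 + 1.1169) = 2.2014
  grad(y) = -3.5972, v = y - alpha*grad = 2.8457
  prox(v) = soft_thresh(2.8457, 0.3475) = 2.4982
Iteration 4: beta = 0.6, y = 2.4982 + 0.6*(2.4982 - 1.0953) = 3.3399
  grad(y) = -1.3201, v = y - alpha*grad = 3.5764
  prox(v) = soft_thresh(3.5764, 0.3475) = 3.2289
f(x_4) = 1*3.2289^2 - 8*3.2289 + 1.94*|3.2289| = -9.1413


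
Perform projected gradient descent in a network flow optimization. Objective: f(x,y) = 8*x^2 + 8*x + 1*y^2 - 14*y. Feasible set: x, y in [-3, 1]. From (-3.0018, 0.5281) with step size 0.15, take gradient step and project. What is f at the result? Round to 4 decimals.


Step 1: Compute gradient at (-3.0018, 0.5281).
grad_x = 2*8*-3.0018 + 8 = -40.0288
grad_y = 2*1*0.5281 - 14 = -12.9438
Step 2: Gradient step.
x_raw = -3.0018 - 0.15*-40.0288 = 3.0025
y_raw = 0.5281 - 0.15*-12.9438 = 2.4697
Step 3: Project onto [-3, 1].
x_proj = clip(3.0025) = 1.0
y_proj = clip(2.4697) = 1.0
Step 4: Evaluate f.
f(1.0, 1.0) = 3.0


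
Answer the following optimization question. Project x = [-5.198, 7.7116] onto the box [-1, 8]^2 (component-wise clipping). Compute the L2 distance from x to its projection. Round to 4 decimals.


Project each component onto [-1, 8].
clip(-5.198) = -1.0, clip(7.7116) = 7.7116
Projection = [-1.0, 7.7116]
Squared diffs: [17.6232, 0.0]
Distance = sqrt(17.6232) = 4.198


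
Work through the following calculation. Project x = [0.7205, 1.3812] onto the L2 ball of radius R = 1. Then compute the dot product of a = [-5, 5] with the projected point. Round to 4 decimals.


Step 1: Compute ||x|| (intermediates to 6 decimals).
||x|| = sqrt(0.7205^2 + 1.3812^2) = 1.55783
Step 2: Project.
Since ||x|| > R, scale = R/||x|| = 1/1.55783 = 0.641919, proj(x) = scale * x
proj(x) = [0.462503, 0.886619]
Step 3: Dot product.
a^T * proj(x) = -5*0.462503 + 5*0.886619 = 2.1206


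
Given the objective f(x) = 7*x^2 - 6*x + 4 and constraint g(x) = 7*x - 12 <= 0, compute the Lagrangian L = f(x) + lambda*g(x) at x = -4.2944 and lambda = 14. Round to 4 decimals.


Step 1: Evaluate f(x).
f(-4.2944) = 7*(-4.2944)^2 - 6*(-4.2944) + 4 = 158.8595
Step 2: Evaluate g(x).
g(-4.2944) = 7*-4.2944 - 12 = -42.0608
Step 3: Compute Lagrangian.
L = 158.8595 + 14*-42.0608 = -429.9917


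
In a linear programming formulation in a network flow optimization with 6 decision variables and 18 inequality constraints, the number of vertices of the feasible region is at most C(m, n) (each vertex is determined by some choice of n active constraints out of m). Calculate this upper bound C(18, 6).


Each vertex corresponds to some choice of n active constraints out of m, so the number of vertices is at most C(m, n) = m! / (n!(m-n)!).
m = 18, n = 6
Numerator: 18 * 17 * 16 * 15 * 14 * 13
Denominator: 6! = 720
C(18, 6) = 18564


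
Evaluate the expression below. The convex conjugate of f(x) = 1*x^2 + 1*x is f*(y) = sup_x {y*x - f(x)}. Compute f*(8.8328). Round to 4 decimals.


f*(y) = sup_x {y*x - a*x^2 - b*x} = sup_x {(y-b)*x - a*x^2}
FOC: (y - b) - 2a*x = 0 => x* = (y - b)/(2a)
x* = (8.8328 - 1)/(2*1) = 3.9164
f*(8.8328) = (y-b)^2/(4a) = (8.8328 - 1)^2/(4*1)
= 61.3528/4 = 15.3382


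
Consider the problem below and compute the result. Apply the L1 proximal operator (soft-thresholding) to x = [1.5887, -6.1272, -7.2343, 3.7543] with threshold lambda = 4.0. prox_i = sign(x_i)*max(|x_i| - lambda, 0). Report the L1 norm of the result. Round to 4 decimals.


Soft-thresholding with lambda = 4.0:
prox(1.5887) = sign(1.5887)*max(|1.5887| - 4.0, 0) = 0.0
prox(-6.1272) = sign(-6.1272)*max(|-6.1272| - 4.0, 0) = -2.1272
prox(-7.2343) = sign(-7.2343)*max(|-7.2343| - 4.0, 0) = -3.2343
prox(3.7543) = sign(3.7543)*max(|3.7543| - 4.0, 0) = 0.0
prox(x) = [0.0, -2.1272, -3.2343, 0.0]
||prox(x)||_1 = 0.0 + 2.1272 + 3.2343 + 0.0 = 5.3615


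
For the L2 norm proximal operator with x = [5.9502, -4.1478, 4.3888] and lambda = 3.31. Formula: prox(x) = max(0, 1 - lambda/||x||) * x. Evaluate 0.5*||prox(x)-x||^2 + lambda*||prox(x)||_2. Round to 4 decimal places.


Step 1: Compute ||x||.
||x|| = 8.4777
Step 2: Compute scaling factor.
scale = max(0, 1 - 3.31/8.4777) = 0.6096
Step 3: prox(x) = [3.627, -2.5283, 2.6752]
||prox(x)|| = 5.1677
Step 4: Proximal objective.
0.5*||prox-x||^2 = 5.4781
lambda*||prox|| = 17.1051
Total = 22.583


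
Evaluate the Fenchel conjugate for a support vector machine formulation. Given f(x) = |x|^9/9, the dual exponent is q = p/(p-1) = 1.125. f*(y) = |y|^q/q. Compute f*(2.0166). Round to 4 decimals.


The conjugate exponent q satisfies 1/p + 1/q = 1.
p = 9, so q = 9/(9 - 1) = 1.125
|y|^q = 2.0166^1.125 = 2.2014
f*(2.0166) = 2.2014 / 1.125 = 1.9568


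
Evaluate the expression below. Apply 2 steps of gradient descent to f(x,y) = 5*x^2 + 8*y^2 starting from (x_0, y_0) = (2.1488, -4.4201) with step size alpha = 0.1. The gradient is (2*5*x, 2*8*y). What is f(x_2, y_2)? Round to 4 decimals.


Gradient descent on f(x,y) = 5*x^2 + 8*y^2.
Starting point: (2.1488, -4.4201), alpha = 0.1
Step 1: grad_x = 2*5*2.1488 = 21.488, grad_y = 2*8*-4.4201 = -70.7216
  x_1 = 2.1488 - 0.1*21.488 = 0.0
  y_1 = -4.4201 - 0.1*-70.7216 = 2.6521
Step 2: grad_x = 2*5*0.0 = 0.0, grad_y = 2*8*2.6521 = 42.433
  x_2 = 0.0 - 0.1*0.0 = 0.0
  y_2 = 2.6521 - 0.1*42.433 = -1.5912
f(0.0, -1.5912) = 5*0.0^2 + 8*(-1.5912)^2 = 20.2563


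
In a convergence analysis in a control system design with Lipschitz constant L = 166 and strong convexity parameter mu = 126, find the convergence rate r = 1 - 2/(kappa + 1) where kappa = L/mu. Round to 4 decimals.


Step 1: Compute the condition number.
kappa = L/mu = 166/126 = 1.3175
Step 2: Compute the convergence rate.
r = 1 - 2/(kappa + 1) = 1 - 2*mu/(L + mu) = (L - mu)/(L + mu) = 40/292 = 0.137


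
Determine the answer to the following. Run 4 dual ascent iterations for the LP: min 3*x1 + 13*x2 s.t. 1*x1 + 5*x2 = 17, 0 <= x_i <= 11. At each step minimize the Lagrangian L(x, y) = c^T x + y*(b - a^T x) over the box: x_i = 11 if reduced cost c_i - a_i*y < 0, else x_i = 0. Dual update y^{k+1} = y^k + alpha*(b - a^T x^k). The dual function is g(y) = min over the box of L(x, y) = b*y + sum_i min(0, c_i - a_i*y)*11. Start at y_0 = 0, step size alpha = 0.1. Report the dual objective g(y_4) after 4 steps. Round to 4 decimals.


Dual ascent for LP: min 3*x1 + 13*x2, 1*x1 + 5*x2 = 17, 0 <= x_i <= 11
Step 1: y^k = 0.0, reduced costs: (3.0, 13.0)
  x^k = (0.0, 0.0), subgradient = b - a^T x = 17.0
  y^{k+1} = 0.0 + 0.1*17.0 = 1.7
Step 2: y^k = 1.7, reduced costs: (1.3, 4.5)
  x^k = (0.0, 0.0), subgradient = b - a^T x = 17.0
  y^{k+1} = 1.7 + 0.1*17.0 = 3.4
Step 3: y^k = 3.4, reduced costs: (-0.4, -4.0)
  x^k = (11.0, 11.0), subgradient = b - a^T x = -49.0
  y^{k+1} = 3.4 + 0.1*-49.0 = -1.5
Step 4: y^k = -1.5, reduced costs: (4.5, 20.5)
  x^k = (0.0, 0.0), subgradient = b - a^T x = 17.0
  y^{k+1} = -1.5 + 0.1*17.0 = 0.2
Dual objective at y_4 = 0.2: reduced costs (2.8, 12.0), box minimizer x = (0.0, 0.0)
g(y_4) = b*y + (c1 - a1*y)*x1 + (c2 - a2*y)*x2 = 17*0.2 + 2.8*0.0 + 12.0*0.0 = 3.4 + 0.0 + 0.0 = 3.4


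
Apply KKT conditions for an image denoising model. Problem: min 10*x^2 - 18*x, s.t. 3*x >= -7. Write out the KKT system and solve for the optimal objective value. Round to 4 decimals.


Step 1: Try lambda = 0 (constraint inactive).
Stationarity: 2*10*x - 18 = 0
x* = 18/(2*10) = 0.9
Check constraint: 3*0.9 = 2.7 >= -7 -- satisfied.
Step 2: Compute optimal value.
f(x*) = 10*0.9^2 - 18*0.9 = -8.1


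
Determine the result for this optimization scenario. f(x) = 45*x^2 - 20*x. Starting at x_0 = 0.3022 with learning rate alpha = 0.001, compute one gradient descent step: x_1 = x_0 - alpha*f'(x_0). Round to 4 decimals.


We compute the gradient at x_0 and apply the update.
f'(x) = 90*x - 20
f'(0.3022) = 90*0.3022 - 20 = 7.198
x_1 = 0.3022 - 0.001*7.198 = 0.295


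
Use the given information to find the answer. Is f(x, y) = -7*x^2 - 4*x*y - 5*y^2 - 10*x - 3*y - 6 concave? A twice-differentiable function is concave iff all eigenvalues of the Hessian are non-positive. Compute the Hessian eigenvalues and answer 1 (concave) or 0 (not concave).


The Hessian of f(x,y) = -7*x^2 - 4*x*y - 5*y^2 - 10*x - 3*y - 6 is:
H = [[-14, -4], [-4, -10]]
Trace = -14 - 10 = -24
Determinant = -14*-10 - (-4)^2 = 124
Discriminant = (-24)^2 - 4*124 = 80.0
Eigenvalues: lambda_1 = -16.4721, lambda_2 = -7.5279
The function is concave.

1


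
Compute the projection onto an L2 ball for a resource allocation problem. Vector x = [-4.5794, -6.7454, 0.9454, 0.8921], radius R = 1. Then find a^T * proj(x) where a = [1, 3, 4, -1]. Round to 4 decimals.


Step 1: Compute ||x|| (intermediates to 6 decimals).
||x|| = sqrt((-4.5794)^2 + (-6.7454)^2 + 0.9454^2 + 0.8921^2) = 8.255964
Step 2: Project.
Since ||x|| > R, scale = R/||x|| = 1/8.255964 = 0.121125, proj(x) = scale * x
proj(x) = [-0.55468, -0.817037, 0.114512, 0.108056]
Step 3: Dot product.
a^T * proj(x) = 1*(-0.55468) + 3*(-0.817037) + 4*0.114512 - 1*0.108056 = -2.6558


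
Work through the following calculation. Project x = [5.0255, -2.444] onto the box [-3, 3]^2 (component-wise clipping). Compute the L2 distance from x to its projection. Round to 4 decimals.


Project each component onto [-3, 3].
clip(5.0255) = 3.0, clip(-2.444) = -2.444
Projection = [3.0, -2.444]
Squared diffs: [4.1027, 0.0]
Distance = sqrt(4.1027) = 2.0255


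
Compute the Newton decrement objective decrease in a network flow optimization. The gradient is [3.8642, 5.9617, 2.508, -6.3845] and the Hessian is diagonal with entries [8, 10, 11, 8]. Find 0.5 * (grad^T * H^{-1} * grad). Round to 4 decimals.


Step 1: H is diagonal, so H^(-1) * g = [0.483, 0.5962, 0.228, -0.7981].
Step 2: g^T H^(-1) g = sum_i g_i^2 / H_ii
  = (3.8642)^2/8 + (5.9617)^2/10 + (2.508)^2/11 + (-6.3845)^2/8
  = 1.8665 + 3.5542 + 0.5718 + 5.0952 = 11.0877
Step 3: Objective decrease = 0.5 * g^T H^(-1) g = 5.5439


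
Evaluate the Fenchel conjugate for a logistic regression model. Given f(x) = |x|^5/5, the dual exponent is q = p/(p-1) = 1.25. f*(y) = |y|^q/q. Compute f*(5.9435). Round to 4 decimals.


The conjugate exponent q satisfies 1/p + 1/q = 1.
p = 5, so q = 5/(5 - 1) = 1.25
|y|^q = 5.9435^1.25 = 9.2801
f*(5.9435) = 9.2801 / 1.25 = 7.4241


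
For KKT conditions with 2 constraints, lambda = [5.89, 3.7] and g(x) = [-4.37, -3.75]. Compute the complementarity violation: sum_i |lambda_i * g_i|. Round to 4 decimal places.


KKT complementary slackness check:
lambda_1 * g_1 = 5.89 * -4.37 = -25.7393
lambda_2 * g_2 = 3.7 * -3.75 = -13.875
Total violation = 25.7393 + 13.875 = 39.6143


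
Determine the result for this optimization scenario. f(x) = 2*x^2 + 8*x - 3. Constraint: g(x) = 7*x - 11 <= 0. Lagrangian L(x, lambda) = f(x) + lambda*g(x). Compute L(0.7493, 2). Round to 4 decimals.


Step 1: Evaluate f(x).
f(0.7493) = 2*0.7493^2 + 8*0.7493 - 3 = 4.1173
Step 2: Evaluate g(x).
g(0.7493) = 7*0.7493 - 11 = -5.7549
Step 3: Compute Lagrangian.
L = 4.1173 + 2*-5.7549 = -7.3925


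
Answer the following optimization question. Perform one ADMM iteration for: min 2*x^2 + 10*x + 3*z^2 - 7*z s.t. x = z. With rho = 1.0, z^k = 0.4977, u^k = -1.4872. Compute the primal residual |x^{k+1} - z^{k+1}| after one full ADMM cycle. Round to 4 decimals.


ADMM iteration with rho = 1.0, z^k = 0.4977, u^k = -1.4872
Step 1: x-update.
Minimize 2*x^2 + 10*x + (1.0/2)*(x - 0.4977 - 1.4872)^2
FOC: (2*2 + 1.0)*x = -10 + 1.0*(0.4977 + 1.4872)
x^{k+1} = -1.603
Step 2: z-update.
Minimize 3*z^2 - 7*z + (1.0/2)*(-1.603 - z - 1.4872)^2
FOC: (2*3 + 1.0)*z = 7 + 1.0*(-1.603 - 1.4872)
z^{k+1} = 0.5585
Step 3: u-update.
u^{k+1} = -1.4872 - 1.603 - 0.5585 = -3.6488
Step 4: Primal residual = |-1.603 - 0.5585| = 2.1616


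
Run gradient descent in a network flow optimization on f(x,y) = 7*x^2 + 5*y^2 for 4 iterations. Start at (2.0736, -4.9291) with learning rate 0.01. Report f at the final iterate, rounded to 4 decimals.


Gradient descent on f(x,y) = 7*x^2 + 5*y^2.
Starting point: (2.0736, -4.9291), alpha = 0.01
Step 1: grad_x = 2*7*2.0736 = 29.0304, grad_y = 2*5*-4.9291 = -49.291
  x_1 = 2.0736 - 0.01*29.0304 = 1.7833
  y_1 = -4.9291 - 0.01*-49.291 = -4.4362
Step 2: grad_x = 2*7*1.7833 = 24.9661, grad_y = 2*5*-4.4362 = -44.3619
  x_2 = 1.7833 - 0.01*24.9661 = 1.5336
  y_2 = -4.4362 - 0.01*-44.3619 = -3.9926
Step 3: grad_x = 2*7*1.5336 = 21.4709, grad_y = 2*5*-3.9926 = -39.9257
  x_3 = 1.5336 - 0.01*21.4709 = 1.3189
  y_3 = -3.9926 - 0.01*-39.9257 = -3.5933
Step 4: grad_x = 2*7*1.3189 = 18.465, grad_y = 2*5*-3.5933 = -35.9331
  x_4 = 1.3189 - 0.01*18.465 = 1.1343
  y_4 = -3.5933 - 0.01*-35.9331 = -3.234
f(1.1343, -3.234) = 7*1.1343^2 + 5*(-3.234)^2 = 61.2993


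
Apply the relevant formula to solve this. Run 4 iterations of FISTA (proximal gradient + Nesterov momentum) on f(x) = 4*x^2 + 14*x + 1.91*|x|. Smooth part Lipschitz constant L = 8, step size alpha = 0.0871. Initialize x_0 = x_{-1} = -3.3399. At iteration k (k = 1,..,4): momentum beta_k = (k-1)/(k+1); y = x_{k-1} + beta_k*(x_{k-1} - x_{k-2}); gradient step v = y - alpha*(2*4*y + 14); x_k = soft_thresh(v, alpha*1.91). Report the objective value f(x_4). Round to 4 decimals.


FISTA on f(x) = 4*x^2 + 14*x + 1.91*|x|
L = 8, alpha = 0.0871
Iteration 1: beta = 0.0, y = -3.3399 + 0.0*(-3.3399 + 3.3399) = -3.3399
  grad(y) = -12.7192, v = y - alpha*grad = -2.2321
  prox(v) = soft_thresh(-2.2321, 0.1664) = -2.0657
Iteration 2: beta = 0.3333, y = -2.0657 + 0.3333*(-2.0657 + 3.3399) = -1.641
  grad(y) = 0.8723, v = y - alpha*grad = -1.7169
  prox(v) = soft_thresh(-1.7169, 0.1664) = -1.5506
Iteration 3: beta = 0.5, y = -1.5506 + 0.5*(-1.5506 + 2.0657) = -1.293
  grad(y) = 3.6558, v = y - alpha*grad = -1.6114
  prox(v) = soft_thresh(-1.6114, 0.1664) = -1.4451
Iteration 4: beta = 0.6, y = -1.4451 + 0.6*(-1.4451 + 1.5506) = -1.3818
  grad(y) = 2.9457, v = y - alpha*grad = -1.6384
  prox(v) = soft_thresh(-1.6384, 0.1664) = -1.472
f(x_4) = 4*(-1.472)^2 + 14*(-1.472) + 1.91*|-1.472| = -9.1293
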